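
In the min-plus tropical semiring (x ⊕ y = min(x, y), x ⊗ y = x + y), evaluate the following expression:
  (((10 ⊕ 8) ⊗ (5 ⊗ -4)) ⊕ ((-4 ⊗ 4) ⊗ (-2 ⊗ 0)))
(((10 ⊕ 8) ⊗ (5 ⊗ -4)) ⊕ ((-4 ⊗ 4) ⊗ (-2 ⊗ 0))) = -2

Expand innermost to outermost. Recall ⊕ takes the minimum of its arguments and ⊗ takes their sum. Working out the expression (((10 ⊕ 8) ⊗ (5 ⊗ -4)) ⊕ ((-4 ⊗ 4) ⊗ (-2 ⊗ 0))) gives -2.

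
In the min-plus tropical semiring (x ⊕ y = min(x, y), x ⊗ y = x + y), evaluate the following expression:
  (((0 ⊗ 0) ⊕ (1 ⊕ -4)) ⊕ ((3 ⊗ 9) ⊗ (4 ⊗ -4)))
(((0 ⊗ 0) ⊕ (1 ⊕ -4)) ⊕ ((3 ⊗ 9) ⊗ (4 ⊗ -4))) = -4

Expand innermost to outermost. Recall ⊕ takes the minimum of its arguments and ⊗ takes their sum. Working out the expression (((0 ⊗ 0) ⊕ (1 ⊕ -4)) ⊕ ((3 ⊗ 9) ⊗ (4 ⊗ -4))) gives -4.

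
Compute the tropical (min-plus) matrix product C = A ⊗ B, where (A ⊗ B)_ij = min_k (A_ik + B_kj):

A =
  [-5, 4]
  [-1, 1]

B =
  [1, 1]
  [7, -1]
A ⊗ B =
  [-4, -4]
  [0, 0]

Apply the min-plus product entry-by-entry:
  C[0][0] = min over k of (A[0][0] + B[0][0] = -5 + 1 = -4, A[0][1] + B[1][0] = 4 + 7 = 11) = -4 (attained at k = 0)
  C[0][1] = min over k of (A[0][0] + B[0][1] = -5 + 1 = -4, A[0][1] + B[1][1] = 4 + -1 = 3) = -4 (attained at k = 0)
  C[1][0] = min over k of (A[1][0] + B[0][0] = -1 + 1 = 0, A[1][1] + B[1][0] = 1 + 7 = 8) = 0 (attained at k = 0)
  C[1][1] = min over k of (A[1][0] + B[0][1] = -1 + 1 = 0, A[1][1] + B[1][1] = 1 + -1 = 0) = 0 (attained at k = 0)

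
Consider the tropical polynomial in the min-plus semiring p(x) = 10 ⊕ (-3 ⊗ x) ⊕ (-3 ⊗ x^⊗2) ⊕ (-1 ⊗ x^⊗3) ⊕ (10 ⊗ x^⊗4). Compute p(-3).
p(-3) = -10

A tropical monomial a ⊗ x^⊗i evaluates to a + i · x. Evaluating each term at x = -3:
  Term 0 contributes 10 + 0 · -3 = 10
  Term 1 contributes -3 + 1 · -3 = -6
  Term 2 contributes -3 + 2 · -3 = -9
  Term 3 contributes -1 + 3 · -3 = -10
  Term 4 contributes 10 + 4 · -3 = -2
p(-3) = ⊕ of these = min[10, -6, -9, -10, -2] = -10.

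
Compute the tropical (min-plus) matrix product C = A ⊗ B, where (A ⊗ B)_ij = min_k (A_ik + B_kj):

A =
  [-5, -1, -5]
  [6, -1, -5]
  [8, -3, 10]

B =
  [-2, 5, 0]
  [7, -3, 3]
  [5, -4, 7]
A ⊗ B =
  [-7, -9, -5]
  [0, -9, 2]
  [4, -6, 0]

Apply the min-plus product entry-by-entry:
  C[0][0] = min over k of (A[0][0] + B[0][0] = -5 + -2 = -7, A[0][1] + B[1][0] = -1 + 7 = 6, A[0][2] + B[2][0] = -5 + 5 = 0) = -7 (attained at k = 0)
  C[0][1] = min over k of (A[0][0] + B[0][1] = -5 + 5 = 0, A[0][1] + B[1][1] = -1 + -3 = -4, A[0][2] + B[2][1] = -5 + -4 = -9) = -9 (attained at k = 2)
  C[0][2] = min over k of (A[0][0] + B[0][2] = -5 + 0 = -5, A[0][1] + B[1][2] = -1 + 3 = 2, A[0][2] + B[2][2] = -5 + 7 = 2) = -5 (attained at k = 0)
  C[1][0] = min over k of (A[1][0] + B[0][0] = 6 + -2 = 4, A[1][1] + B[1][0] = -1 + 7 = 6, A[1][2] + B[2][0] = -5 + 5 = 0) = 0 (attained at k = 2)
  C[1][1] = min over k of (A[1][0] + B[0][1] = 6 + 5 = 11, A[1][1] + B[1][1] = -1 + -3 = -4, A[1][2] + B[2][1] = -5 + -4 = -9) = -9 (attained at k = 2)
  C[1][2] = min over k of (A[1][0] + B[0][2] = 6 + 0 = 6, A[1][1] + B[1][2] = -1 + 3 = 2, A[1][2] + B[2][2] = -5 + 7 = 2) = 2 (attained at k = 1)
  C[2][0] = min over k of (A[2][0] + B[0][0] = 8 + -2 = 6, A[2][1] + B[1][0] = -3 + 7 = 4, A[2][2] + B[2][0] = 10 + 5 = 15) = 4 (attained at k = 1)
  C[2][1] = min over k of (A[2][0] + B[0][1] = 8 + 5 = 13, A[2][1] + B[1][1] = -3 + -3 = -6, A[2][2] + B[2][1] = 10 + -4 = 6) = -6 (attained at k = 1)
  C[2][2] = min over k of (A[2][0] + B[0][2] = 8 + 0 = 8, A[2][1] + B[1][2] = -3 + 3 = 0, A[2][2] + B[2][2] = 10 + 7 = 17) = 0 (attained at k = 1)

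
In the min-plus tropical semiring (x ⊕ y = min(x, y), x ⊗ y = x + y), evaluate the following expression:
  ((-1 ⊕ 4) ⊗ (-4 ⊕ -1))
((-1 ⊕ 4) ⊗ (-4 ⊕ -1)) = -5

Expand innermost to outermost. Recall ⊕ takes the minimum of its arguments and ⊗ takes their sum. Working out the expression ((-1 ⊕ 4) ⊗ (-4 ⊕ -1)) gives -5.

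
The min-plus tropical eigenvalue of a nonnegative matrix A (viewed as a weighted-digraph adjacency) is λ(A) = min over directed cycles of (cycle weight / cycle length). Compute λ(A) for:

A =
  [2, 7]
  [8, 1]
λ(A) = 1

Enumerate directed cycles and compute their means (weight / length). Sample:
  cycle 0 → 0: weight = 2, length = 1, mean = 2/1 ≈ 2.000
  cycle 1 → 1: weight = 1, length = 1, mean = 1/1 ≈ 1.000
  cycle 0 → 1 → 0: weight = 15, length = 2, mean = 15/2 ≈ 7.500
  cycle 1 → 0 → 1: weight = 15, length = 2, mean = 15/2 ≈ 7.500
Minimum mean = 1.000, attained e.g. along the cycle 1 → 1 with weight 1 and length 1. So λ(A) = 1/1 = 1.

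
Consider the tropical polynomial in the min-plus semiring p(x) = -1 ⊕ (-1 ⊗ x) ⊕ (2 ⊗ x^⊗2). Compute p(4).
p(4) = -1

A tropical monomial a ⊗ x^⊗i evaluates to a + i · x. Evaluating each term at x = 4:
  Term 0 contributes -1 + 0 · 4 = -1
  Term 1 contributes -1 + 1 · 4 = 3
  Term 2 contributes 2 + 2 · 4 = 10
p(4) = ⊕ of these = min[-1, 3, 10] = -1.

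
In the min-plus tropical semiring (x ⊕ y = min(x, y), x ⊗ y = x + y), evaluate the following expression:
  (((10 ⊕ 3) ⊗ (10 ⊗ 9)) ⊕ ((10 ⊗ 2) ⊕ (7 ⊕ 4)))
(((10 ⊕ 3) ⊗ (10 ⊗ 9)) ⊕ ((10 ⊗ 2) ⊕ (7 ⊕ 4))) = 4

Expand innermost to outermost. Recall ⊕ takes the minimum of its arguments and ⊗ takes their sum. Working out the expression (((10 ⊕ 3) ⊗ (10 ⊗ 9)) ⊕ ((10 ⊗ 2) ⊕ (7 ⊕ 4))) gives 4.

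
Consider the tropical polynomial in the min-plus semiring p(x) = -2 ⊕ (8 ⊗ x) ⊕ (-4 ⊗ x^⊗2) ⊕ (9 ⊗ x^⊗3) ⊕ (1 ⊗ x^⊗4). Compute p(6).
p(6) = -2

A tropical monomial a ⊗ x^⊗i evaluates to a + i · x. Evaluating each term at x = 6:
  Term 0 contributes -2 + 0 · 6 = -2
  Term 1 contributes 8 + 1 · 6 = 14
  Term 2 contributes -4 + 2 · 6 = 8
  Term 3 contributes 9 + 3 · 6 = 27
  Term 4 contributes 1 + 4 · 6 = 25
p(6) = ⊕ of these = min[-2, 14, 8, 27, 25] = -2.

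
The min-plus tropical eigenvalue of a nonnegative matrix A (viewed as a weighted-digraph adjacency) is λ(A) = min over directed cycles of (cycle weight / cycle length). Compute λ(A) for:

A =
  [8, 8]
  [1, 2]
λ(A) = 2

Enumerate directed cycles and compute their means (weight / length). Sample:
  cycle 0 → 0: weight = 8, length = 1, mean = 8/1 ≈ 8.000
  cycle 1 → 1: weight = 2, length = 1, mean = 2/1 ≈ 2.000
  cycle 0 → 1 → 0: weight = 9, length = 2, mean = 9/2 ≈ 4.500
  cycle 1 → 0 → 1: weight = 9, length = 2, mean = 9/2 ≈ 4.500
Minimum mean = 2.000, attained e.g. along the cycle 1 → 1 with weight 2 and length 1. So λ(A) = 2/1 = 2.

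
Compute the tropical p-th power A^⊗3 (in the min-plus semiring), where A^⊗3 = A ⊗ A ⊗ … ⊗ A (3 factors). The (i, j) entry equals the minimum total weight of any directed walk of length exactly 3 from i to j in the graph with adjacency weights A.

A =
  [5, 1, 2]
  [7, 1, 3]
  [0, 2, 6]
A^⊗3 =
  [4, 3, 4]
  [4, 3, 5]
  [2, 2, 4]

Each entry (A^⊗3)_ij equals the minimum over all length-3 walks i = v_0 → v_1 → … → v_3 = j of Σ_t A[v_t][v_{t+1}]. For example, for (i, j) = (0, 2) we minimise over 9 possible intermediate vertex sequences; the minimum is 4, attained along the walk 0 → 2 → 0 → 2.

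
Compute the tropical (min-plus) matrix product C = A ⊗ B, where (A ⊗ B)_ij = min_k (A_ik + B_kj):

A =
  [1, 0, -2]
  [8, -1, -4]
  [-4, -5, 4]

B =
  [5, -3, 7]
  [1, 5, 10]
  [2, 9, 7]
A ⊗ B =
  [0, -2, 5]
  [-2, 4, 3]
  [-4, -7, 3]

Apply the min-plus product entry-by-entry:
  C[0][0] = min over k of (A[0][0] + B[0][0] = 1 + 5 = 6, A[0][1] + B[1][0] = 0 + 1 = 1, A[0][2] + B[2][0] = -2 + 2 = 0) = 0 (attained at k = 2)
  C[0][1] = min over k of (A[0][0] + B[0][1] = 1 + -3 = -2, A[0][1] + B[1][1] = 0 + 5 = 5, A[0][2] + B[2][1] = -2 + 9 = 7) = -2 (attained at k = 0)
  C[0][2] = min over k of (A[0][0] + B[0][2] = 1 + 7 = 8, A[0][1] + B[1][2] = 0 + 10 = 10, A[0][2] + B[2][2] = -2 + 7 = 5) = 5 (attained at k = 2)
  C[1][0] = min over k of (A[1][0] + B[0][0] = 8 + 5 = 13, A[1][1] + B[1][0] = -1 + 1 = 0, A[1][2] + B[2][0] = -4 + 2 = -2) = -2 (attained at k = 2)
  C[1][1] = min over k of (A[1][0] + B[0][1] = 8 + -3 = 5, A[1][1] + B[1][1] = -1 + 5 = 4, A[1][2] + B[2][1] = -4 + 9 = 5) = 4 (attained at k = 1)
  C[1][2] = min over k of (A[1][0] + B[0][2] = 8 + 7 = 15, A[1][1] + B[1][2] = -1 + 10 = 9, A[1][2] + B[2][2] = -4 + 7 = 3) = 3 (attained at k = 2)
  C[2][0] = min over k of (A[2][0] + B[0][0] = -4 + 5 = 1, A[2][1] + B[1][0] = -5 + 1 = -4, A[2][2] + B[2][0] = 4 + 2 = 6) = -4 (attained at k = 1)
  C[2][1] = min over k of (A[2][0] + B[0][1] = -4 + -3 = -7, A[2][1] + B[1][1] = -5 + 5 = 0, A[2][2] + B[2][1] = 4 + 9 = 13) = -7 (attained at k = 0)
  C[2][2] = min over k of (A[2][0] + B[0][2] = -4 + 7 = 3, A[2][1] + B[1][2] = -5 + 10 = 5, A[2][2] + B[2][2] = 4 + 7 = 11) = 3 (attained at k = 0)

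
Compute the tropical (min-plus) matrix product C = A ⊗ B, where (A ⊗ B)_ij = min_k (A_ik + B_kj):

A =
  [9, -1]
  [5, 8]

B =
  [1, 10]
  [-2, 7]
A ⊗ B =
  [-3, 6]
  [6, 15]

Apply the min-plus product entry-by-entry:
  C[0][0] = min over k of (A[0][0] + B[0][0] = 9 + 1 = 10, A[0][1] + B[1][0] = -1 + -2 = -3) = -3 (attained at k = 1)
  C[0][1] = min over k of (A[0][0] + B[0][1] = 9 + 10 = 19, A[0][1] + B[1][1] = -1 + 7 = 6) = 6 (attained at k = 1)
  C[1][0] = min over k of (A[1][0] + B[0][0] = 5 + 1 = 6, A[1][1] + B[1][0] = 8 + -2 = 6) = 6 (attained at k = 0)
  C[1][1] = min over k of (A[1][0] + B[0][1] = 5 + 10 = 15, A[1][1] + B[1][1] = 8 + 7 = 15) = 15 (attained at k = 0)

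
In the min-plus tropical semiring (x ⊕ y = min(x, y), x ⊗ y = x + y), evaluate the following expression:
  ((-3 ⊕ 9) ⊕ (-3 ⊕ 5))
((-3 ⊕ 9) ⊕ (-3 ⊕ 5)) = -3

Expand innermost to outermost. Recall ⊕ takes the minimum of its arguments and ⊗ takes their sum. Working out the expression ((-3 ⊕ 9) ⊕ (-3 ⊕ 5)) gives -3.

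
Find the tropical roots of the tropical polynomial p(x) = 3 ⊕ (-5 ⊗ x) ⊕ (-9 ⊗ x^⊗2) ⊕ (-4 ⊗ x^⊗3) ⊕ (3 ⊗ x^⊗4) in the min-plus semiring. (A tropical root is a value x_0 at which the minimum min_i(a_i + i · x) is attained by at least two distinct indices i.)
Roots: {-7, -5, 4, 8}

Each tropical root is a break point of the lower envelope of the lines y = a_i + i · x (there are 5 lines, with slopes 0, 1, ..., 4). Only the lines that attain the minimum somewhere contribute to roots; other lines are dominated. Here the surviving (envelope) indices are i = 4, i = 3, i = 2, i = 1, i = 0.
Intersections between consecutive envelope lines give the roots: for adjacent envelope indices i < j the intersection is x = (a_i − a_j) / (j − i). Reading off the sorted break points: {-7, -5, 4, 8}.
Verification: at each break x_0, at least two indices attain the minimum of min_i(a_i + i · x_0).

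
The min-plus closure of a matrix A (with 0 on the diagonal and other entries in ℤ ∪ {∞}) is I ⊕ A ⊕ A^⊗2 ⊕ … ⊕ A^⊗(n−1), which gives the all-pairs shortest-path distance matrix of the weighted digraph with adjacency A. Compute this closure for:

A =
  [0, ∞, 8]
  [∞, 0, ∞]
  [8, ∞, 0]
Closure =
  [0, ∞, 8]
  [∞, 0, ∞]
  [8, ∞, 0]

This is the Floyd-Warshall all-pairs shortest-path computation. For each intermediate vertex k = 0, 1, …, 2, update dist[i][j] ← min(dist[i][j], dist[i][k] + dist[k][j]). The final matrix gives, for each (i, j), the minimum total weight of any directed path from i to j (possibly empty when i = j).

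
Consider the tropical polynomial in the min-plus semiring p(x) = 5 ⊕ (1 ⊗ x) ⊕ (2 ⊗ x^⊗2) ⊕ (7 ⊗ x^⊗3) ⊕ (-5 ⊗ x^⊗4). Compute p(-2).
p(-2) = -13

A tropical monomial a ⊗ x^⊗i evaluates to a + i · x. Evaluating each term at x = -2:
  Term 0 contributes 5 + 0 · -2 = 5
  Term 1 contributes 1 + 1 · -2 = -1
  Term 2 contributes 2 + 2 · -2 = -2
  Term 3 contributes 7 + 3 · -2 = 1
  Term 4 contributes -5 + 4 · -2 = -13
p(-2) = ⊕ of these = min[5, -1, -2, 1, -13] = -13.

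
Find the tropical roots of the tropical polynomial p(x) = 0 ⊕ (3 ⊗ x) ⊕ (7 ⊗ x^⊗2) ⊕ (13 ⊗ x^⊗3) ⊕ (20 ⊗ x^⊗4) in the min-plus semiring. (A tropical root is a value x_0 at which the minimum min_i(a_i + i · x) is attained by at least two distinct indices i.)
Roots: {-7, -6, -4, -3}

Each tropical root is a break point of the lower envelope of the lines y = a_i + i · x (there are 5 lines, with slopes 0, 1, ..., 4). Only the lines that attain the minimum somewhere contribute to roots; other lines are dominated. Here the surviving (envelope) indices are i = 4, i = 3, i = 2, i = 1, i = 0.
Intersections between consecutive envelope lines give the roots: for adjacent envelope indices i < j the intersection is x = (a_i − a_j) / (j − i). Reading off the sorted break points: {-7, -6, -4, -3}.
Verification: at each break x_0, at least two indices attain the minimum of min_i(a_i + i · x_0).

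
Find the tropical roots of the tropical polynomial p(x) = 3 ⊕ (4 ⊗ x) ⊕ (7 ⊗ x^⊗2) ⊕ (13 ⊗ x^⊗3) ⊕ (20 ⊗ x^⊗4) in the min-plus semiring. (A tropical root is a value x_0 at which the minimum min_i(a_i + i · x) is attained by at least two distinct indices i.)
Roots: {-7, -6, -3, -1}

Each tropical root is a break point of the lower envelope of the lines y = a_i + i · x (there are 5 lines, with slopes 0, 1, ..., 4). Only the lines that attain the minimum somewhere contribute to roots; other lines are dominated. Here the surviving (envelope) indices are i = 4, i = 3, i = 2, i = 1, i = 0.
Intersections between consecutive envelope lines give the roots: for adjacent envelope indices i < j the intersection is x = (a_i − a_j) / (j − i). Reading off the sorted break points: {-7, -6, -3, -1}.
Verification: at each break x_0, at least two indices attain the minimum of min_i(a_i + i · x_0).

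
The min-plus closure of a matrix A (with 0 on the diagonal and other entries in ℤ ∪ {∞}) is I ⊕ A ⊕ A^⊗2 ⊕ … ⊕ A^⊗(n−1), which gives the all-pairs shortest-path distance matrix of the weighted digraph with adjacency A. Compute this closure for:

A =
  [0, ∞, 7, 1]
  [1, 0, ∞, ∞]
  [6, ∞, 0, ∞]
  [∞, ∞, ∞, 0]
Closure =
  [0, ∞, 7, 1]
  [1, 0, 8, 2]
  [6, ∞, 0, 7]
  [∞, ∞, ∞, 0]

This is the Floyd-Warshall all-pairs shortest-path computation. For each intermediate vertex k = 0, 1, …, 3, update dist[i][j] ← min(dist[i][j], dist[i][k] + dist[k][j]). The final matrix gives, for each (i, j), the minimum total weight of any directed path from i to j (possibly empty when i = j).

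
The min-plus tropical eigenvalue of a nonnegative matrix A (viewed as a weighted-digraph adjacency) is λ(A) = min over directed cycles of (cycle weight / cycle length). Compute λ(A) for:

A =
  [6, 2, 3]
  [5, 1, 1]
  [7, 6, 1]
λ(A) = 1

Enumerate directed cycles and compute their means (weight / length). Sample:
  cycle 0 → 0: weight = 6, length = 1, mean = 6/1 ≈ 6.000
  cycle 1 → 1: weight = 1, length = 1, mean = 1/1 ≈ 1.000
  cycle 2 → 2: weight = 1, length = 1, mean = 1/1 ≈ 1.000
  cycle 0 → 1 → 0: weight = 7, length = 2, mean = 7/2 ≈ 3.500
  cycle 0 → 2 → 0: weight = 10, length = 2, mean = 10/2 ≈ 5.000
  cycle 1 → 0 → 1: weight = 7, length = 2, mean = 7/2 ≈ 3.500
Minimum mean = 1.000, attained e.g. along the cycle 1 → 1 with weight 1 and length 1. So λ(A) = 1/1 = 1.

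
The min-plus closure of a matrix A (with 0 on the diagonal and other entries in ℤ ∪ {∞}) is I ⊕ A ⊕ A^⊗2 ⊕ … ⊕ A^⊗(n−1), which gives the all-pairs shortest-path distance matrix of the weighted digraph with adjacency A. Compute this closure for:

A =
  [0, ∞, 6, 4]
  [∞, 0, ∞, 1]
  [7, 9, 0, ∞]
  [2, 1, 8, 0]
Closure =
  [0, 5, 6, 4]
  [3, 0, 9, 1]
  [7, 9, 0, 10]
  [2, 1, 8, 0]

This is the Floyd-Warshall all-pairs shortest-path computation. For each intermediate vertex k = 0, 1, …, 3, update dist[i][j] ← min(dist[i][j], dist[i][k] + dist[k][j]). The final matrix gives, for each (i, j), the minimum total weight of any directed path from i to j (possibly empty when i = j).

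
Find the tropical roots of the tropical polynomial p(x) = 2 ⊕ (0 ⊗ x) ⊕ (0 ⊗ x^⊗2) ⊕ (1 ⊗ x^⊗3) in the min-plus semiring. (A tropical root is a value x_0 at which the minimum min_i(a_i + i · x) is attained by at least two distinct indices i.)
Roots: {-1, 0, 2}

Each tropical root is a break point of the lower envelope of the lines y = a_i + i · x (there are 4 lines, with slopes 0, 1, ..., 3). Only the lines that attain the minimum somewhere contribute to roots; other lines are dominated. Here the surviving (envelope) indices are i = 3, i = 2, i = 1, i = 0.
Intersections between consecutive envelope lines give the roots: for adjacent envelope indices i < j the intersection is x = (a_i − a_j) / (j − i). Reading off the sorted break points: {-1, 0, 2}.
Verification: at each break x_0, at least two indices attain the minimum of min_i(a_i + i · x_0).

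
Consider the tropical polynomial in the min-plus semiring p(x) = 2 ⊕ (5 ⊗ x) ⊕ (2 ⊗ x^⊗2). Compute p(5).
p(5) = 2

A tropical monomial a ⊗ x^⊗i evaluates to a + i · x. Evaluating each term at x = 5:
  Term 0 contributes 2 + 0 · 5 = 2
  Term 1 contributes 5 + 1 · 5 = 10
  Term 2 contributes 2 + 2 · 5 = 12
p(5) = ⊕ of these = min[2, 10, 12] = 2.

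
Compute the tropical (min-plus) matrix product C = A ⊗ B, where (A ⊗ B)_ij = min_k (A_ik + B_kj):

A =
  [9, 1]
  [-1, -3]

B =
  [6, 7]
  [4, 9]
A ⊗ B =
  [5, 10]
  [1, 6]

Apply the min-plus product entry-by-entry:
  C[0][0] = min over k of (A[0][0] + B[0][0] = 9 + 6 = 15, A[0][1] + B[1][0] = 1 + 4 = 5) = 5 (attained at k = 1)
  C[0][1] = min over k of (A[0][0] + B[0][1] = 9 + 7 = 16, A[0][1] + B[1][1] = 1 + 9 = 10) = 10 (attained at k = 1)
  C[1][0] = min over k of (A[1][0] + B[0][0] = -1 + 6 = 5, A[1][1] + B[1][0] = -3 + 4 = 1) = 1 (attained at k = 1)
  C[1][1] = min over k of (A[1][0] + B[0][1] = -1 + 7 = 6, A[1][1] + B[1][1] = -3 + 9 = 6) = 6 (attained at k = 0)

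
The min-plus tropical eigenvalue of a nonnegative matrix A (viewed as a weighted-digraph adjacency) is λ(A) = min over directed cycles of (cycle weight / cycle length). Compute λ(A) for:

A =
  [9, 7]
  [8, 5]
λ(A) = 5

Enumerate directed cycles and compute their means (weight / length). Sample:
  cycle 0 → 0: weight = 9, length = 1, mean = 9/1 ≈ 9.000
  cycle 1 → 1: weight = 5, length = 1, mean = 5/1 ≈ 5.000
  cycle 0 → 1 → 0: weight = 15, length = 2, mean = 15/2 ≈ 7.500
  cycle 1 → 0 → 1: weight = 15, length = 2, mean = 15/2 ≈ 7.500
Minimum mean = 5.000, attained e.g. along the cycle 1 → 1 with weight 5 and length 1. So λ(A) = 5/1 = 5.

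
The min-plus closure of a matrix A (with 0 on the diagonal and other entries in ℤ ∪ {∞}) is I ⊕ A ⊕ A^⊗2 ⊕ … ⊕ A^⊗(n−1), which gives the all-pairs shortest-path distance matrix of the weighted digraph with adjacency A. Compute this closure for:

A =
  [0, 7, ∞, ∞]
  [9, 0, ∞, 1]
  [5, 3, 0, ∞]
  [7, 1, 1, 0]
Closure =
  [0, 7, 9, 8]
  [7, 0, 2, 1]
  [5, 3, 0, 4]
  [6, 1, 1, 0]

This is the Floyd-Warshall all-pairs shortest-path computation. For each intermediate vertex k = 0, 1, …, 3, update dist[i][j] ← min(dist[i][j], dist[i][k] + dist[k][j]). The final matrix gives, for each (i, j), the minimum total weight of any directed path from i to j (possibly empty when i = j).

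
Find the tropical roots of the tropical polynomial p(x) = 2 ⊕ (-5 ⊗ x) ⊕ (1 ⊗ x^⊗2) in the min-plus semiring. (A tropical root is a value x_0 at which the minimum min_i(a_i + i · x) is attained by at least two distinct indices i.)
Roots: {-6, 7}

Each tropical root is a break point of the lower envelope of the lines y = a_i + i · x (there are 3 lines, with slopes 0, 1, ..., 2). Only the lines that attain the minimum somewhere contribute to roots; other lines are dominated. Here the surviving (envelope) indices are i = 2, i = 1, i = 0.
Intersections between consecutive envelope lines give the roots: for adjacent envelope indices i < j the intersection is x = (a_i − a_j) / (j − i). Reading off the sorted break points: {-6, 7}.
Verification: at each break x_0, at least two indices attain the minimum of min_i(a_i + i · x_0).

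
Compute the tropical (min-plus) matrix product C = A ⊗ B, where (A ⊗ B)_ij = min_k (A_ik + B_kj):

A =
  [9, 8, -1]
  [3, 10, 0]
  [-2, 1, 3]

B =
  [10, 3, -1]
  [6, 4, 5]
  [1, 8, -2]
A ⊗ B =
  [0, 7, -3]
  [1, 6, -2]
  [4, 1, -3]

Apply the min-plus product entry-by-entry:
  C[0][0] = min over k of (A[0][0] + B[0][0] = 9 + 10 = 19, A[0][1] + B[1][0] = 8 + 6 = 14, A[0][2] + B[2][0] = -1 + 1 = 0) = 0 (attained at k = 2)
  C[0][1] = min over k of (A[0][0] + B[0][1] = 9 + 3 = 12, A[0][1] + B[1][1] = 8 + 4 = 12, A[0][2] + B[2][1] = -1 + 8 = 7) = 7 (attained at k = 2)
  C[0][2] = min over k of (A[0][0] + B[0][2] = 9 + -1 = 8, A[0][1] + B[1][2] = 8 + 5 = 13, A[0][2] + B[2][2] = -1 + -2 = -3) = -3 (attained at k = 2)
  C[1][0] = min over k of (A[1][0] + B[0][0] = 3 + 10 = 13, A[1][1] + B[1][0] = 10 + 6 = 16, A[1][2] + B[2][0] = 0 + 1 = 1) = 1 (attained at k = 2)
  C[1][1] = min over k of (A[1][0] + B[0][1] = 3 + 3 = 6, A[1][1] + B[1][1] = 10 + 4 = 14, A[1][2] + B[2][1] = 0 + 8 = 8) = 6 (attained at k = 0)
  C[1][2] = min over k of (A[1][0] + B[0][2] = 3 + -1 = 2, A[1][1] + B[1][2] = 10 + 5 = 15, A[1][2] + B[2][2] = 0 + -2 = -2) = -2 (attained at k = 2)
  C[2][0] = min over k of (A[2][0] + B[0][0] = -2 + 10 = 8, A[2][1] + B[1][0] = 1 + 6 = 7, A[2][2] + B[2][0] = 3 + 1 = 4) = 4 (attained at k = 2)
  C[2][1] = min over k of (A[2][0] + B[0][1] = -2 + 3 = 1, A[2][1] + B[1][1] = 1 + 4 = 5, A[2][2] + B[2][1] = 3 + 8 = 11) = 1 (attained at k = 0)
  C[2][2] = min over k of (A[2][0] + B[0][2] = -2 + -1 = -3, A[2][1] + B[1][2] = 1 + 5 = 6, A[2][2] + B[2][2] = 3 + -2 = 1) = -3 (attained at k = 0)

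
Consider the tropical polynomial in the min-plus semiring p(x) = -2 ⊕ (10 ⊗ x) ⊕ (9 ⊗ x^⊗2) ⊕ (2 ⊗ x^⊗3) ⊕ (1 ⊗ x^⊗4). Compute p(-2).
p(-2) = -7

A tropical monomial a ⊗ x^⊗i evaluates to a + i · x. Evaluating each term at x = -2:
  Term 0 contributes -2 + 0 · -2 = -2
  Term 1 contributes 10 + 1 · -2 = 8
  Term 2 contributes 9 + 2 · -2 = 5
  Term 3 contributes 2 + 3 · -2 = -4
  Term 4 contributes 1 + 4 · -2 = -7
p(-2) = ⊕ of these = min[-2, 8, 5, -4, -7] = -7.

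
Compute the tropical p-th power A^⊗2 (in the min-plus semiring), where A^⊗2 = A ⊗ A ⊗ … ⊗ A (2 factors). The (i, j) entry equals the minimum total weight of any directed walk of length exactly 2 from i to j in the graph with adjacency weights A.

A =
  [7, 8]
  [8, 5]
A^⊗2 =
  [14, 13]
  [13, 10]

Each entry (A^⊗2)_ij equals the minimum over all length-2 walks i = v_0 → v_1 → … → v_2 = j of Σ_t A[v_t][v_{t+1}]. For example, for (i, j) = (0, 1) we minimise over 2 possible intermediate vertex sequences; the minimum is 13, attained along the walk 0 → 1 → 1.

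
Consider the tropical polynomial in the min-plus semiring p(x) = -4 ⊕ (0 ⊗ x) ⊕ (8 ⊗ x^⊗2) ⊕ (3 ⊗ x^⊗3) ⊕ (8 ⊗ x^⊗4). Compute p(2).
p(2) = -4

A tropical monomial a ⊗ x^⊗i evaluates to a + i · x. Evaluating each term at x = 2:
  Term 0 contributes -4 + 0 · 2 = -4
  Term 1 contributes 0 + 1 · 2 = 2
  Term 2 contributes 8 + 2 · 2 = 12
  Term 3 contributes 3 + 3 · 2 = 9
  Term 4 contributes 8 + 4 · 2 = 16
p(2) = ⊕ of these = min[-4, 2, 12, 9, 16] = -4.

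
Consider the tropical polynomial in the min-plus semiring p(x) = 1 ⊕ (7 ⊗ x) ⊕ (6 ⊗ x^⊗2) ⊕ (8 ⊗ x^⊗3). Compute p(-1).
p(-1) = 1

A tropical monomial a ⊗ x^⊗i evaluates to a + i · x. Evaluating each term at x = -1:
  Term 0 contributes 1 + 0 · -1 = 1
  Term 1 contributes 7 + 1 · -1 = 6
  Term 2 contributes 6 + 2 · -1 = 4
  Term 3 contributes 8 + 3 · -1 = 5
p(-1) = ⊕ of these = min[1, 6, 4, 5] = 1.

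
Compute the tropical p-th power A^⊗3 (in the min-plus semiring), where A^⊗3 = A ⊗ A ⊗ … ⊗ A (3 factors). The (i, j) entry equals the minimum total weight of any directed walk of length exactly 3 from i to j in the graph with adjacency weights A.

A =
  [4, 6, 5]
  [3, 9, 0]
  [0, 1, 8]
A^⊗3 =
  [6, 7, 6]
  [4, 6, 1]
  [1, 2, 6]

Each entry (A^⊗3)_ij equals the minimum over all length-3 walks i = v_0 → v_1 → … → v_3 = j of Σ_t A[v_t][v_{t+1}]. For example, for (i, j) = (0, 2) we minimise over 9 possible intermediate vertex sequences; the minimum is 6, attained along the walk 0 → 2 → 1 → 2.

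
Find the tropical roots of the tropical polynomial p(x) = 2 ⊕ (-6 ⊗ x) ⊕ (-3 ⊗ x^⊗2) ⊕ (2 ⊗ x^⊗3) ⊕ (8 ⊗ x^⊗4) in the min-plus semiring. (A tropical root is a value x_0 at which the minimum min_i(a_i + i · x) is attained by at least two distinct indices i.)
Roots: {-6, -5, -3, 8}

Each tropical root is a break point of the lower envelope of the lines y = a_i + i · x (there are 5 lines, with slopes 0, 1, ..., 4). Only the lines that attain the minimum somewhere contribute to roots; other lines are dominated. Here the surviving (envelope) indices are i = 4, i = 3, i = 2, i = 1, i = 0.
Intersections between consecutive envelope lines give the roots: for adjacent envelope indices i < j the intersection is x = (a_i − a_j) / (j − i). Reading off the sorted break points: {-6, -5, -3, 8}.
Verification: at each break x_0, at least two indices attain the minimum of min_i(a_i + i · x_0).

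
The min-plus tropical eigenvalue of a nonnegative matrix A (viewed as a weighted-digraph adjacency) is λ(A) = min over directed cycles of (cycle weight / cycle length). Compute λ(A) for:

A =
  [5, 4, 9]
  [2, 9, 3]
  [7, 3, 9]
λ(A) = 3

Enumerate directed cycles and compute their means (weight / length). Sample:
  cycle 0 → 0: weight = 5, length = 1, mean = 5/1 ≈ 5.000
  cycle 1 → 1: weight = 9, length = 1, mean = 9/1 ≈ 9.000
  cycle 2 → 2: weight = 9, length = 1, mean = 9/1 ≈ 9.000
  cycle 0 → 1 → 0: weight = 6, length = 2, mean = 6/2 ≈ 3.000
  cycle 0 → 2 → 0: weight = 16, length = 2, mean = 16/2 ≈ 8.000
  cycle 1 → 0 → 1: weight = 6, length = 2, mean = 6/2 ≈ 3.000
Minimum mean = 3.000, attained e.g. along the cycle 0 → 1 → 0 with weight 6 and length 2. So λ(A) = 6/2 = 3.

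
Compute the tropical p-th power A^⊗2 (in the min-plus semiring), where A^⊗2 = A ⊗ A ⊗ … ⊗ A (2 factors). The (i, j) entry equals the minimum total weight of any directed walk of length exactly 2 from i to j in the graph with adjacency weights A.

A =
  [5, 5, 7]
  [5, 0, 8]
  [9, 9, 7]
A^⊗2 =
  [10, 5, 12]
  [5, 0, 8]
  [14, 9, 14]

Each entry (A^⊗2)_ij equals the minimum over all length-2 walks i = v_0 → v_1 → … → v_2 = j of Σ_t A[v_t][v_{t+1}]. For example, for (i, j) = (0, 2) we minimise over 3 possible intermediate vertex sequences; the minimum is 12, attained along the walk 0 → 0 → 2.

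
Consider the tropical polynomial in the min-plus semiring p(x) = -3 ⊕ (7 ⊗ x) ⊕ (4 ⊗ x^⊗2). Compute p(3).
p(3) = -3

A tropical monomial a ⊗ x^⊗i evaluates to a + i · x. Evaluating each term at x = 3:
  Term 0 contributes -3 + 0 · 3 = -3
  Term 1 contributes 7 + 1 · 3 = 10
  Term 2 contributes 4 + 2 · 3 = 10
p(3) = ⊕ of these = min[-3, 10, 10] = -3.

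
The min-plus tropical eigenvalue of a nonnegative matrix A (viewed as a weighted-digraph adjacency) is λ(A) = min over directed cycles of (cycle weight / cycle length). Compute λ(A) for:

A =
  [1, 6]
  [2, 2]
λ(A) = 1

Enumerate directed cycles and compute their means (weight / length). Sample:
  cycle 0 → 0: weight = 1, length = 1, mean = 1/1 ≈ 1.000
  cycle 1 → 1: weight = 2, length = 1, mean = 2/1 ≈ 2.000
  cycle 0 → 1 → 0: weight = 8, length = 2, mean = 8/2 ≈ 4.000
  cycle 1 → 0 → 1: weight = 8, length = 2, mean = 8/2 ≈ 4.000
Minimum mean = 1.000, attained e.g. along the cycle 0 → 0 with weight 1 and length 1. So λ(A) = 1/1 = 1.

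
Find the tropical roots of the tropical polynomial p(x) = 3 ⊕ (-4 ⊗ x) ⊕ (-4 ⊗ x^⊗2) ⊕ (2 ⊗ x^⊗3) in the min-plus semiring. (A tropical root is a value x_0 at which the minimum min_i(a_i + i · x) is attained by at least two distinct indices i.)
Roots: {-6, 0, 7}

Each tropical root is a break point of the lower envelope of the lines y = a_i + i · x (there are 4 lines, with slopes 0, 1, ..., 3). Only the lines that attain the minimum somewhere contribute to roots; other lines are dominated. Here the surviving (envelope) indices are i = 3, i = 2, i = 1, i = 0.
Intersections between consecutive envelope lines give the roots: for adjacent envelope indices i < j the intersection is x = (a_i − a_j) / (j − i). Reading off the sorted break points: {-6, 0, 7}.
Verification: at each break x_0, at least two indices attain the minimum of min_i(a_i + i · x_0).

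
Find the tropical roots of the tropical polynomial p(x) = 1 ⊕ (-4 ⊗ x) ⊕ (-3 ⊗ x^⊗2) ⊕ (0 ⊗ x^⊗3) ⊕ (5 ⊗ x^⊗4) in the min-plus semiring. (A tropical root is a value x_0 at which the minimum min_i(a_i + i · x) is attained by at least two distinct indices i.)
Roots: {-5, -3, -1, 5}

Each tropical root is a break point of the lower envelope of the lines y = a_i + i · x (there are 5 lines, with slopes 0, 1, ..., 4). Only the lines that attain the minimum somewhere contribute to roots; other lines are dominated. Here the surviving (envelope) indices are i = 4, i = 3, i = 2, i = 1, i = 0.
Intersections between consecutive envelope lines give the roots: for adjacent envelope indices i < j the intersection is x = (a_i − a_j) / (j − i). Reading off the sorted break points: {-5, -3, -1, 5}.
Verification: at each break x_0, at least two indices attain the minimum of min_i(a_i + i · x_0).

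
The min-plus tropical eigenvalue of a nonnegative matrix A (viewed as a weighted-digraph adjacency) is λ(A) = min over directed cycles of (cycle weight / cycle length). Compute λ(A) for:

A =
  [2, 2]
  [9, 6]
λ(A) = 2

Enumerate directed cycles and compute their means (weight / length). Sample:
  cycle 0 → 0: weight = 2, length = 1, mean = 2/1 ≈ 2.000
  cycle 1 → 1: weight = 6, length = 1, mean = 6/1 ≈ 6.000
  cycle 0 → 1 → 0: weight = 11, length = 2, mean = 11/2 ≈ 5.500
  cycle 1 → 0 → 1: weight = 11, length = 2, mean = 11/2 ≈ 5.500
Minimum mean = 2.000, attained e.g. along the cycle 0 → 0 with weight 2 and length 1. So λ(A) = 2/1 = 2.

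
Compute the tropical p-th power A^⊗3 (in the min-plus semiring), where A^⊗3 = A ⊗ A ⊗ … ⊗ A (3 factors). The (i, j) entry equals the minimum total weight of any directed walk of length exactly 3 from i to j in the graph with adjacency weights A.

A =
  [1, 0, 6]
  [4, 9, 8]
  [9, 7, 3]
A^⊗3 =
  [3, 2, 8]
  [6, 5, 11]
  [11, 10, 9]

Each entry (A^⊗3)_ij equals the minimum over all length-3 walks i = v_0 → v_1 → … → v_3 = j of Σ_t A[v_t][v_{t+1}]. For example, for (i, j) = (0, 2) we minimise over 9 possible intermediate vertex sequences; the minimum is 8, attained along the walk 0 → 0 → 0 → 2.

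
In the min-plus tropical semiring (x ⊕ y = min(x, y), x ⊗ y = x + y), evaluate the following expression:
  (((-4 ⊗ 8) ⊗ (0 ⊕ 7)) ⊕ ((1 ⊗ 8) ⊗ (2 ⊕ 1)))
(((-4 ⊗ 8) ⊗ (0 ⊕ 7)) ⊕ ((1 ⊗ 8) ⊗ (2 ⊕ 1))) = 4

Expand innermost to outermost. Recall ⊕ takes the minimum of its arguments and ⊗ takes their sum. Working out the expression (((-4 ⊗ 8) ⊗ (0 ⊕ 7)) ⊕ ((1 ⊗ 8) ⊗ (2 ⊕ 1))) gives 4.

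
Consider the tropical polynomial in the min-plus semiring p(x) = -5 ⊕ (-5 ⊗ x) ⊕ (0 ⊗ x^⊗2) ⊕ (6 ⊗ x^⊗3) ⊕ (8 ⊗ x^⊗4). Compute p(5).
p(5) = -5

A tropical monomial a ⊗ x^⊗i evaluates to a + i · x. Evaluating each term at x = 5:
  Term 0 contributes -5 + 0 · 5 = -5
  Term 1 contributes -5 + 1 · 5 = 0
  Term 2 contributes 0 + 2 · 5 = 10
  Term 3 contributes 6 + 3 · 5 = 21
  Term 4 contributes 8 + 4 · 5 = 28
p(5) = ⊕ of these = min[-5, 0, 10, 21, 28] = -5.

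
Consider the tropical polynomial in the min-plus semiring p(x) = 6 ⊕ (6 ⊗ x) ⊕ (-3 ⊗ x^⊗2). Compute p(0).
p(0) = -3

A tropical monomial a ⊗ x^⊗i evaluates to a + i · x. Evaluating each term at x = 0:
  Term 0 contributes 6 + 0 · 0 = 6
  Term 1 contributes 6 + 1 · 0 = 6
  Term 2 contributes -3 + 2 · 0 = -3
p(0) = ⊕ of these = min[6, 6, -3] = -3.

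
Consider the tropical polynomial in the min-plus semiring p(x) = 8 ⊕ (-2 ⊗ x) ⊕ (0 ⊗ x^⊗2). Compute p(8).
p(8) = 6

A tropical monomial a ⊗ x^⊗i evaluates to a + i · x. Evaluating each term at x = 8:
  Term 0 contributes 8 + 0 · 8 = 8
  Term 1 contributes -2 + 1 · 8 = 6
  Term 2 contributes 0 + 2 · 8 = 16
p(8) = ⊕ of these = min[8, 6, 16] = 6.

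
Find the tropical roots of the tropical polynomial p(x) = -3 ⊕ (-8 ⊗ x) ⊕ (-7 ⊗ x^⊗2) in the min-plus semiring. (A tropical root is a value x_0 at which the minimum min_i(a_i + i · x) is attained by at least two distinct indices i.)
Roots: {-1, 5}

Each tropical root is a break point of the lower envelope of the lines y = a_i + i · x (there are 3 lines, with slopes 0, 1, ..., 2). Only the lines that attain the minimum somewhere contribute to roots; other lines are dominated. Here the surviving (envelope) indices are i = 2, i = 1, i = 0.
Intersections between consecutive envelope lines give the roots: for adjacent envelope indices i < j the intersection is x = (a_i − a_j) / (j − i). Reading off the sorted break points: {-1, 5}.
Verification: at each break x_0, at least two indices attain the minimum of min_i(a_i + i · x_0).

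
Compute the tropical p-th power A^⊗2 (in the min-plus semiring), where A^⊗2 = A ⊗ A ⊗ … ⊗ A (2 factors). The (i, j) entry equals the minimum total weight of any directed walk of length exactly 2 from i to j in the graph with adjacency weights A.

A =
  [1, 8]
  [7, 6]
A^⊗2 =
  [2, 9]
  [8, 12]

Each entry (A^⊗2)_ij equals the minimum over all length-2 walks i = v_0 → v_1 → … → v_2 = j of Σ_t A[v_t][v_{t+1}]. For example, for (i, j) = (0, 1) we minimise over 2 possible intermediate vertex sequences; the minimum is 9, attained along the walk 0 → 0 → 1.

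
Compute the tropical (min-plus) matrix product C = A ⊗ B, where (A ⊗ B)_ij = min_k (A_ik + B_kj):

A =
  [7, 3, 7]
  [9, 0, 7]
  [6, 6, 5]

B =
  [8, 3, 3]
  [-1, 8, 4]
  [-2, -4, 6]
A ⊗ B =
  [2, 3, 7]
  [-1, 3, 4]
  [3, 1, 9]

Apply the min-plus product entry-by-entry:
  C[0][0] = min over k of (A[0][0] + B[0][0] = 7 + 8 = 15, A[0][1] + B[1][0] = 3 + -1 = 2, A[0][2] + B[2][0] = 7 + -2 = 5) = 2 (attained at k = 1)
  C[0][1] = min over k of (A[0][0] + B[0][1] = 7 + 3 = 10, A[0][1] + B[1][1] = 3 + 8 = 11, A[0][2] + B[2][1] = 7 + -4 = 3) = 3 (attained at k = 2)
  C[0][2] = min over k of (A[0][0] + B[0][2] = 7 + 3 = 10, A[0][1] + B[1][2] = 3 + 4 = 7, A[0][2] + B[2][2] = 7 + 6 = 13) = 7 (attained at k = 1)
  C[1][0] = min over k of (A[1][0] + B[0][0] = 9 + 8 = 17, A[1][1] + B[1][0] = 0 + -1 = -1, A[1][2] + B[2][0] = 7 + -2 = 5) = -1 (attained at k = 1)
  C[1][1] = min over k of (A[1][0] + B[0][1] = 9 + 3 = 12, A[1][1] + B[1][1] = 0 + 8 = 8, A[1][2] + B[2][1] = 7 + -4 = 3) = 3 (attained at k = 2)
  C[1][2] = min over k of (A[1][0] + B[0][2] = 9 + 3 = 12, A[1][1] + B[1][2] = 0 + 4 = 4, A[1][2] + B[2][2] = 7 + 6 = 13) = 4 (attained at k = 1)
  C[2][0] = min over k of (A[2][0] + B[0][0] = 6 + 8 = 14, A[2][1] + B[1][0] = 6 + -1 = 5, A[2][2] + B[2][0] = 5 + -2 = 3) = 3 (attained at k = 2)
  C[2][1] = min over k of (A[2][0] + B[0][1] = 6 + 3 = 9, A[2][1] + B[1][1] = 6 + 8 = 14, A[2][2] + B[2][1] = 5 + -4 = 1) = 1 (attained at k = 2)
  C[2][2] = min over k of (A[2][0] + B[0][2] = 6 + 3 = 9, A[2][1] + B[1][2] = 6 + 4 = 10, A[2][2] + B[2][2] = 5 + 6 = 11) = 9 (attained at k = 0)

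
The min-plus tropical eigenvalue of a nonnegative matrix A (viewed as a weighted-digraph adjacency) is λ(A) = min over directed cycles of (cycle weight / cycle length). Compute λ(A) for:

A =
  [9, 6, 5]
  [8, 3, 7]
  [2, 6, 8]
λ(A) = 3

Enumerate directed cycles and compute their means (weight / length). Sample:
  cycle 0 → 0: weight = 9, length = 1, mean = 9/1 ≈ 9.000
  cycle 1 → 1: weight = 3, length = 1, mean = 3/1 ≈ 3.000
  cycle 2 → 2: weight = 8, length = 1, mean = 8/1 ≈ 8.000
  cycle 0 → 1 → 0: weight = 14, length = 2, mean = 14/2 ≈ 7.000
  cycle 0 → 2 → 0: weight = 7, length = 2, mean = 7/2 ≈ 3.500
  cycle 1 → 0 → 1: weight = 14, length = 2, mean = 14/2 ≈ 7.000
Minimum mean = 3.000, attained e.g. along the cycle 1 → 1 with weight 3 and length 1. So λ(A) = 3/1 = 3.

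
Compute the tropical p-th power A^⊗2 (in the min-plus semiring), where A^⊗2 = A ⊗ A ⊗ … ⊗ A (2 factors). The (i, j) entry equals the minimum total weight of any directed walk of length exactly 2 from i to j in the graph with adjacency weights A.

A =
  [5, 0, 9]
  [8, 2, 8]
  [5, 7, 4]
A^⊗2 =
  [8, 2, 8]
  [10, 4, 10]
  [9, 5, 8]

Each entry (A^⊗2)_ij equals the minimum over all length-2 walks i = v_0 → v_1 → … → v_2 = j of Σ_t A[v_t][v_{t+1}]. For example, for (i, j) = (0, 2) we minimise over 3 possible intermediate vertex sequences; the minimum is 8, attained along the walk 0 → 1 → 2.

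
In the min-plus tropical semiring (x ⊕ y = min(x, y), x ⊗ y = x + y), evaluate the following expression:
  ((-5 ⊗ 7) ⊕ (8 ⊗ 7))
((-5 ⊗ 7) ⊕ (8 ⊗ 7)) = 2

Expand innermost to outermost. Recall ⊕ takes the minimum of its arguments and ⊗ takes their sum. Working out the expression ((-5 ⊗ 7) ⊕ (8 ⊗ 7)) gives 2.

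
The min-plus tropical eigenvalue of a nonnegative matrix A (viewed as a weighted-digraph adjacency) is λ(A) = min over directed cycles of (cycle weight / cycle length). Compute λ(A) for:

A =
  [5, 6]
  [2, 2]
λ(A) = 2

Enumerate directed cycles and compute their means (weight / length). Sample:
  cycle 0 → 0: weight = 5, length = 1, mean = 5/1 ≈ 5.000
  cycle 1 → 1: weight = 2, length = 1, mean = 2/1 ≈ 2.000
  cycle 0 → 1 → 0: weight = 8, length = 2, mean = 8/2 ≈ 4.000
  cycle 1 → 0 → 1: weight = 8, length = 2, mean = 8/2 ≈ 4.000
Minimum mean = 2.000, attained e.g. along the cycle 1 → 1 with weight 2 and length 1. So λ(A) = 2/1 = 2.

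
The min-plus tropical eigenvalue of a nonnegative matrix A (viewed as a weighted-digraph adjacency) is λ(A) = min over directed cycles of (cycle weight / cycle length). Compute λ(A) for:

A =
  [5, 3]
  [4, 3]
λ(A) = 3

Enumerate directed cycles and compute their means (weight / length). Sample:
  cycle 0 → 0: weight = 5, length = 1, mean = 5/1 ≈ 5.000
  cycle 1 → 1: weight = 3, length = 1, mean = 3/1 ≈ 3.000
  cycle 0 → 1 → 0: weight = 7, length = 2, mean = 7/2 ≈ 3.500
  cycle 1 → 0 → 1: weight = 7, length = 2, mean = 7/2 ≈ 3.500
Minimum mean = 3.000, attained e.g. along the cycle 1 → 1 with weight 3 and length 1. So λ(A) = 3/1 = 3.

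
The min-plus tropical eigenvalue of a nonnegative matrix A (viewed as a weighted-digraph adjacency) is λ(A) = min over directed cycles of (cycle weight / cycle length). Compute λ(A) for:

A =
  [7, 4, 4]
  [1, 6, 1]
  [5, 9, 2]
λ(A) = 2

Enumerate directed cycles and compute their means (weight / length). Sample:
  cycle 0 → 0: weight = 7, length = 1, mean = 7/1 ≈ 7.000
  cycle 1 → 1: weight = 6, length = 1, mean = 6/1 ≈ 6.000
  cycle 2 → 2: weight = 2, length = 1, mean = 2/1 ≈ 2.000
  cycle 0 → 1 → 0: weight = 5, length = 2, mean = 5/2 ≈ 2.500
  cycle 0 → 2 → 0: weight = 9, length = 2, mean = 9/2 ≈ 4.500
  cycle 1 → 0 → 1: weight = 5, length = 2, mean = 5/2 ≈ 2.500
Minimum mean = 2.000, attained e.g. along the cycle 2 → 2 with weight 2 and length 1. So λ(A) = 2/1 = 2.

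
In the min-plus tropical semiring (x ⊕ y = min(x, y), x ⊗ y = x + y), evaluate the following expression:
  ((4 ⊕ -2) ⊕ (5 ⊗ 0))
((4 ⊕ -2) ⊕ (5 ⊗ 0)) = -2

Expand innermost to outermost. Recall ⊕ takes the minimum of its arguments and ⊗ takes their sum. Working out the expression ((4 ⊕ -2) ⊕ (5 ⊗ 0)) gives -2.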